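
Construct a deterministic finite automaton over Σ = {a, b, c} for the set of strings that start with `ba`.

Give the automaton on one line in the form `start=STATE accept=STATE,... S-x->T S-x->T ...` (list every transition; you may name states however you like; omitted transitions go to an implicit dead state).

start=s0 accept=s2 s0-a->s3 s0-b->s1 s0-c->s3 s1-a->s2 s1-b->s3 s1-c->s3 s2-a->s2 s2-b->s2 s2-c->s2 s3-a->s3 s3-b->s3 s3-c->s3

Check the first 2 symbols one by one: s0 through s1 record how many have matched `ba` so far; any wrong symbol goes to the dead state s3. After all 2 match we enter the accepting sink s2.
A 4-state machine:
        a   b   c  
>  s0   s3  s1  s3 
   s1   s2  s3  s3 
 * s2   s2  s2  s2 
   s3   s3  s3  s3 
(> = start, * = accepting)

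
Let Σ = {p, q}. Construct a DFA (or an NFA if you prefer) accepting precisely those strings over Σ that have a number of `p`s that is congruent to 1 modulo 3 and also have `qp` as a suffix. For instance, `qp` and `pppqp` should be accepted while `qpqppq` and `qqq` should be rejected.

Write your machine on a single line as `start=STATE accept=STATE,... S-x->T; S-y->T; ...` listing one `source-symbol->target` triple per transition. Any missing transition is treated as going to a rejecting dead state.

Handle the two conditions separately and then intersect. One (3 states) tracks the count of `p`s modulo 3; the other (3 states) tracks how much of the suffix `qp` has currently been matched. Each combined state is a pair, one component from each; accept when both components accept. After merging equivalent states the machine shrinks.
5 states suffice.
        p   q  
>  S0   S1  S2 
   S1   S3  S1 
   S2   S4  S2 
   S3   S0  S3 
 * S4   S3  S1 
(> = start, * = accepting)

start=S0; accept=S4; S0-p->S1; S0-q->S2; S1-p->S3; S1-q->S1; S2-p->S4; S2-q->S2; S3-p->S0; S3-q->S3; S4-p->S3; S4-q->S1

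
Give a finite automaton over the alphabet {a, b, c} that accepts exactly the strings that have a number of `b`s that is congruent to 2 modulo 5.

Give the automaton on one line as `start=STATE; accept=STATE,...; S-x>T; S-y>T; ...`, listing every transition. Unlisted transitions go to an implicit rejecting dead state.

start=q0; accept=q2; q0-a>q0; q0-b>q1; q0-c>q0; q1-a>q1; q1-b>q2; q1-c>q1; q2-a>q2; q2-b>q3; q2-c>q2; q3-a>q3; q3-b>q4; q3-c>q3; q4-a>q4; q4-b>q0; q4-c>q4

The only thing that matters is how many `b`s have appeared, reduced mod 5. Use one state per residue: q0 for 0, …, q4 for 4. Reading `b` moves to the next residue; anything else stays put. q2 is accepting.
5 states suffice.
        a   b   c  
>  q0   q0  q1  q0 
   q1   q1  q2  q1 
 * q2   q2  q3  q2 
   q3   q3  q4  q3 
   q4   q4  q0  q4 
(> = start, * = accepting)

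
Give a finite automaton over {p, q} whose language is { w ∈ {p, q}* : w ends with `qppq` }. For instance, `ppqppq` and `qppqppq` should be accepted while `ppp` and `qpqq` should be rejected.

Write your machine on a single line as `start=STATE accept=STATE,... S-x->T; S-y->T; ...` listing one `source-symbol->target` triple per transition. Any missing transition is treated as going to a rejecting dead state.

Remember how much of `qppq` the current input suffix matches. State A means no match yet; B means the last symbol is `q`; C means the last 2 symbols are `qp`; D means the last 3 symbols are `qpp`; E means the last 4 symbols are `qppq`. Only E accepts. On a mismatch, fall back to the longest proper suffix that is still a prefix of `qppq`.
5 states suffice.
       p  q 
>  A   A  B 
   B   C  B 
   C   D  B 
   D   A  E 
 * E   C  B 
(> = start, * = accepting)

start=A; accept=E; A-p->A; A-q->B; B-p->C; B-q->B; C-p->D; C-q->B; D-p->A; D-q->E; E-p->C; E-q->B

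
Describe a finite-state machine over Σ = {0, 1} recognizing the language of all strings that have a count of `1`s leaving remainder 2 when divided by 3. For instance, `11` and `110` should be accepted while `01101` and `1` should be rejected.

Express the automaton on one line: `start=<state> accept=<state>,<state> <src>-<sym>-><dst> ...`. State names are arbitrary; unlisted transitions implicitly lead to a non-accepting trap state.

The only thing that matters is how many `1`s have appeared, reduced mod 3. Use one state per residue: S0 for 0, …, S2 for 2. Reading `1` moves to the next residue; anything else stays put. S2 is accepting.
3 states suffice.
        0   1  
>  S0   S0  S1 
   S1   S1  S2 
 * S2   S2  S0 
(> = start, * = accepting)

start=S0 accept=S2 S0-0->S0 S0-1->S1 S1-0->S1 S1-1->S2 S2-0->S2 S2-1->S0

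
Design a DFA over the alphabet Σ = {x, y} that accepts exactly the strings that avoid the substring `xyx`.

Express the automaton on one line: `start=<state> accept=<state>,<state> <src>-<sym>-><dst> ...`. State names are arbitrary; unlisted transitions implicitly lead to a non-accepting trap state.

start=q0 accept=q0,q1,q2 q0-x->q1 q0-y->q0 q1-x->q1 q1-y->q2 q2-x->q3 q2-y->q0 q3-x->q3 q3-y->q3

This is the complement of 'contains `xyx`'. Use the same substring-matching states — q0 through q3 holding how much of `xyx` has just been matched — but flip the accepting set: everything except the trap q3 accepts.
        x   y  
>* q0   q1  q0 
 * q1   q1  q2 
 * q2   q3  q0 
   q3   q3  q3 
(> = start, * = accepting)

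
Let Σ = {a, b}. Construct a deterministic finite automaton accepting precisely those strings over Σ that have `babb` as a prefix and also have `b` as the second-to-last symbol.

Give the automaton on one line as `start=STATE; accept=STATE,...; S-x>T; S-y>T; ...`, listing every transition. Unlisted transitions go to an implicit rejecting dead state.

Run two small machines in parallel and take their product. The first has 6 states tracking whether the input so far still matches the prefix `babb`; the second has 7 states tracking the last 2 symbols read. A product state is a pair (one from each), accepting exactly when both do. Equivalent product states are then merged.
A 9-state machine:
        a   b  
>  s0   s1  s2 
   s1   s1  s1 
   s2   s3  s1 
   s3   s1  s4 
   s4   s1  s5 
 * s5   s6  s5 
 * s6   s7  s8 
   s7   s7  s8 
   s8   s6  s5 
(> = start, * = accepting)

start=s0; accept=s5,s6; s0-a>s1; s0-b>s2; s1-a>s1; s1-b>s1; s2-a>s3; s2-b>s1; s3-a>s1; s3-b>s4; s4-a>s1; s4-b>s5; s5-a>s6; s5-b>s5; s6-a>s7; s6-b>s8; s7-a>s7; s7-b>s8; s8-a>s6; s8-b>s5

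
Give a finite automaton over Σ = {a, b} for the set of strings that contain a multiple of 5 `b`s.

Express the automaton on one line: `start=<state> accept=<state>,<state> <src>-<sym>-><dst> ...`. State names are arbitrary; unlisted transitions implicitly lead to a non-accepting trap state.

start=S0 accept=S0 S0-a->S0 S0-b->S1 S1-a->S1 S1-b->S2 S2-a->S2 S2-b->S3 S3-a->S3 S3-b->S4 S4-a->S4 S4-b->S0

The only thing that matters is how many `b`s have appeared, reduced mod 5. Use one state per residue: S0 for 0, …, S4 for 4. Reading `b` moves to the next residue; anything else stays put. S0 is accepting.
A 5-state machine:
        a   b  
>* S0   S0  S1 
   S1   S1  S2 
   S2   S2  S3 
   S3   S3  S4 
   S4   S4  S0 
(> = start, * = accepting)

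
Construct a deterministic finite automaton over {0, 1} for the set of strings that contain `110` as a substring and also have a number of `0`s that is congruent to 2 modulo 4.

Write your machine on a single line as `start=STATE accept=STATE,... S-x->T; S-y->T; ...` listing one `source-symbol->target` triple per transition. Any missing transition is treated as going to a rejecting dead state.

start=s0; accept=s12; s0-0->s1; s0-1->s2; s1-0->s3; s1-1->s4; s2-0->s1; s2-1->s5; s3-0->s6; s3-1->s7; s4-0->s3; s4-1->s8; s5-0->s9; s5-1->s5; s6-0->s0; s6-1->s10; s7-0->s6; s7-1->s11; s8-0->s12; s8-1->s8; s9-0->s12; s9-1->s9; s10-0->s0; s10-1->s13; s11-0->s14; s11-1->s11; s12-0->s14; s12-1->s12; s13-0->s15; s13-1->s13; s14-0->s15; s14-1->s14; s15-0->s9; s15-1->s15

Handle the two conditions separately and then intersect. One (4 states) tracks whether and how much of `110` has been seen; the other (4 states) tracks the count of `0`s modulo 4. Each combined state is a pair, one component from each; accept when both components accept.
With 16 states:
          0    1  
>  s0     s1   s2 
   s1     s3   s4 
   s2     s1   s5 
   s3     s6   s7 
   s4     s3   s8 
   s5     s9   s5 
   s6     s0  s10 
   s7     s6  s11 
   s8    s12   s8 
   s9    s12   s9 
   s10    s0  s13 
   s11   s14  s11 
 * s12   s14  s12 
   s13   s15  s13 
   s14   s15  s14 
   s15    s9  s15 
(> = start, * = accepting)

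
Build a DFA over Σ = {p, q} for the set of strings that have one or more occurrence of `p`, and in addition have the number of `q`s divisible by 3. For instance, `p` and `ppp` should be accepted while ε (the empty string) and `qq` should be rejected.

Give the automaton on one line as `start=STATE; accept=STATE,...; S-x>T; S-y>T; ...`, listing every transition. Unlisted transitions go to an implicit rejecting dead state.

Build one automaton per condition and run them in lockstep. The first has 3 states tracking the count of `p`s, saturating at 2; the second has 3 states tracking the count of `q`s modulo 3. A product state is a pair (one from each), accepting exactly when both do. Equivalent product states are then merged.
With 6 states:
       p  q 
>  A   B  C 
 * B   B  D 
   C   D  E 
   D   D  F 
   E   F  A 
   F   F  B 
(> = start, * = accepting)

start=A; accept=B; A-p>B; A-q>C; B-p>B; B-q>D; C-p>D; C-q>E; D-p>D; D-q>F; E-p>F; E-q>A; F-p>F; F-q>B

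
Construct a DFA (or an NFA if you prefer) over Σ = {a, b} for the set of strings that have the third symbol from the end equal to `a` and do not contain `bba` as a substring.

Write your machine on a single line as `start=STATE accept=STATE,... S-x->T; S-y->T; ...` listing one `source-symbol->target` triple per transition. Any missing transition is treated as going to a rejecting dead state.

Handle the two conditions separately and then intersect. One (15 states) tracks the last 3 symbols read; the other (4 states) tracks partial matches of the forbidden pattern `bba`. Each combined state is a pair, one component from each; accept when both components accept. Minimizing collapses redundant product states.
A 10-state machine:
        a   b  
>  q0   q1  q2 
   q1   q3  q4 
   q2   q1  q5 
   q3   q6  q7 
   q4   q8  q9 
   q5   q5  q5 
 * q6   q6  q7 
 * q7   q8  q9 
 * q8   q3  q4 
 * q9   q5  q5 
(> = start, * = accepting)

start=q0; accept=q6,q7,q8,q9; q0-a->q1; q0-b->q2; q1-a->q3; q1-b->q4; q2-a->q1; q2-b->q5; q3-a->q6; q3-b->q7; q4-a->q8; q4-b->q9; q5-a->q5; q5-b->q5; q6-a->q6; q6-b->q7; q7-a->q8; q7-b->q9; q8-a->q3; q8-b->q4; q9-a->q5; q9-b->q5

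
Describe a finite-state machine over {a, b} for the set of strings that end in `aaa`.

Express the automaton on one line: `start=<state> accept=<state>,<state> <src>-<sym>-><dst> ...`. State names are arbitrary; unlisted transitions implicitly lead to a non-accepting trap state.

start=S0 accept=S3 S0-a->S1 S0-b->S0 S1-a->S2 S1-b->S0 S2-a->S3 S2-b->S0 S3-a->S3 S3-b->S0

Let each state record the length of the longest suffix of the input read so far that is also a prefix of `aaa`. S1 means the last symbol is `a`; S2 means the last 2 symbols are `aa`; S3 means the last 3 symbols are `aaa`. Accept only at S3, where the string currently ends in `aaa`.
With 4 states:
        a   b  
>  S0   S1  S0 
   S1   S2  S0 
   S2   S3  S0 
 * S3   S3  S0 
(> = start, * = accepting)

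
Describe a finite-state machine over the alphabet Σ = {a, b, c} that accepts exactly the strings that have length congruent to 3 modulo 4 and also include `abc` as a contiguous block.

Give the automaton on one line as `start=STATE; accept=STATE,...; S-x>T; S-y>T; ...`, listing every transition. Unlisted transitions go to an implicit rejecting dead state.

start=q0; accept=q9; q0-a>q1; q0-b>q2; q0-c>q2; q1-a>q3; q1-b>q4; q1-c>q5; q2-a>q3; q2-b>q5; q2-c>q5; q3-a>q6; q3-b>q7; q3-c>q8; q4-a>q6; q4-b>q8; q4-c>q9; q5-a>q6; q5-b>q8; q5-c>q8; q6-a>q10; q6-b>q11; q6-c>q0; q7-a>q10; q7-b>q0; q7-c>q12; q8-a>q10; q8-b>q0; q8-c>q0; q9-a>q12; q9-b>q12; q9-c>q12; q10-a>q1; q10-b>q13; q10-c>q2; q11-a>q1; q11-b>q2; q11-c>q14; q12-a>q14; q12-b>q14; q12-c>q14; q13-a>q3; q13-b>q5; q13-c>q15; q14-a>q15; q14-b>q15; q14-c>q15; q15-a>q9; q15-b>q9; q15-c>q9

Handle the two conditions separately and then intersect. One (4 states) tracks the input length modulo 4; the other (4 states) tracks whether and how much of `abc` has been seen. Each combined state is a pair, one component from each; accept when both components accept.
16 states suffice.
          a    b    c  
>  q0     q1   q2   q2 
   q1     q3   q4   q5 
   q2     q3   q5   q5 
   q3     q6   q7   q8 
   q4     q6   q8   q9 
   q5     q6   q8   q8 
   q6    q10  q11   q0 
   q7    q10   q0  q12 
   q8    q10   q0   q0 
 * q9    q12  q12  q12 
   q10    q1  q13   q2 
   q11    q1   q2  q14 
   q12   q14  q14  q14 
   q13    q3   q5  q15 
   q14   q15  q15  q15 
   q15    q9   q9   q9 
(> = start, * = accepting)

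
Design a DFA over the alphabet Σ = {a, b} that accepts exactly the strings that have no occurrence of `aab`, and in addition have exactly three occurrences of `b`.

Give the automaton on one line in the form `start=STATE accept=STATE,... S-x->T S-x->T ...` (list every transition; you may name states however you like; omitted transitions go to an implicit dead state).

Run two small machines in parallel and take their product. The first has 4 states tracking partial matches of the forbidden pattern `aab`; the second has 5 states tracking the count of `b`s, saturating at 4. A product state is a pair (one from each), accepting exactly when both do. Minimizing collapses redundant product states.
8 states suffice.
        a   b  
>  S0   S1  S2 
   S1   S3  S2 
   S2   S4  S5 
   S3   S3  S3 
   S4   S3  S5 
   S5   S6  S7 
   S6   S3  S7 
 * S7   S7  S3 
(> = start, * = accepting)

start=S0 accept=S7 S0-a->S1 S0-b->S2 S1-a->S3 S1-b->S2 S2-a->S4 S2-b->S5 S3-a->S3 S3-b->S3 S4-a->S3 S4-b->S5 S5-a->S6 S5-b->S7 S6-a->S3 S6-b->S7 S7-a->S7 S7-b->S3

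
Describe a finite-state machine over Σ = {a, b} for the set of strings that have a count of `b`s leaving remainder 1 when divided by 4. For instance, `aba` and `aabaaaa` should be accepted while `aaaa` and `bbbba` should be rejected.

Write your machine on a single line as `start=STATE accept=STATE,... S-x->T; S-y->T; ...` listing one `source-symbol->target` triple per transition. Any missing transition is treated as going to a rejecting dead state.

The only thing that matters is how many `b`s have appeared, reduced mod 4. Use one state per residue: S0 for 0, …, S3 for 3. Reading `b` moves to the next residue; anything else stays put. S1 is accepting.
        a   b  
>  S0   S0  S1 
 * S1   S1  S2 
   S2   S2  S3 
   S3   S3  S0 
(> = start, * = accepting)

start=S0; accept=S1; S0-a->S0; S0-b->S1; S1-a->S1; S1-b->S2; S2-a->S2; S2-b->S3; S3-a->S3; S3-b->S0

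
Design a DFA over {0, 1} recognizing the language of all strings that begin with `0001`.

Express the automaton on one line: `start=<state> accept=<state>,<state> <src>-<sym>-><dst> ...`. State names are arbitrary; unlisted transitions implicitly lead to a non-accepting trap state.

Walk along `0001` while the input agrees: from q0 take `0` to q1, and so on. Any deviation drops to the rejecting sink q5. Once q4 is reached the prefix is confirmed and every continuation is accepted.
A 6-state machine:
        0   1  
>  q0   q1  q5 
   q1   q2  q5 
   q2   q3  q5 
   q3   q5  q4 
 * q4   q4  q4 
   q5   q5  q5 
(> = start, * = accepting)

start=q0 accept=q4 q0-0->q1 q0-1->q5 q1-0->q2 q1-1->q5 q2-0->q3 q2-1->q5 q3-0->q5 q3-1->q4 q4-0->q4 q4-1->q4 q5-0->q5 q5-1->q5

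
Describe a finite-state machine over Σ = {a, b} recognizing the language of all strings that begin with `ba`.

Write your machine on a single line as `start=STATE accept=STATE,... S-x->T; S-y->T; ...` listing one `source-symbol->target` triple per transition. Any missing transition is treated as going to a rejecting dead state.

Walk along `ba` while the input agrees: from q0 take `b` to q1, and so on. Any deviation drops to the rejecting sink q3. Once q2 is reached the prefix is confirmed and every continuation is accepted.
        a   b  
>  q0   q3  q1 
   q1   q2  q3 
 * q2   q2  q2 
   q3   q3  q3 
(> = start, * = accepting)

start=q0; accept=q2; q0-a->q3; q0-b->q1; q1-a->q2; q1-b->q3; q2-a->q2; q2-b->q2; q3-a->q3; q3-b->q3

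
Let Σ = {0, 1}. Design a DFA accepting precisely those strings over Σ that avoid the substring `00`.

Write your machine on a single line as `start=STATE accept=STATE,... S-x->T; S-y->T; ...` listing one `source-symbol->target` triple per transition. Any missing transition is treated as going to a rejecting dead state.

This is the complement of 'contains `00`'. Use the same substring-matching states — q0 through q2 holding how much of `00` has just been matched — but flip the accepting set: everything except the trap q2 accepts.
3 states suffice.
        0   1  
>* q0   q1  q0 
 * q1   q2  q0 
   q2   q2  q2 
(> = start, * = accepting)

start=q0; accept=q0,q1; q0-0->q1; q0-1->q0; q1-0->q2; q1-1->q0; q2-0->q2; q2-1->q2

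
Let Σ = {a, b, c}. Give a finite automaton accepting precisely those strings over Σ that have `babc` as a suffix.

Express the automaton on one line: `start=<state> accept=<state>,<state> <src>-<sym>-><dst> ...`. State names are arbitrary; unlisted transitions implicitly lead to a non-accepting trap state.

start=s0 accept=s4 s0-a->s0 s0-b->s1 s0-c->s0 s1-a->s2 s1-b->s1 s1-c->s0 s2-a->s0 s2-b->s3 s2-c->s0 s3-a->s2 s3-b->s1 s3-c->s4 s4-a->s0 s4-b->s1 s4-c->s0

Let each state record the length of the longest suffix of the input read so far that is also a prefix of `babc`. s1 means the last symbol is `b`; s2 means the last 2 symbols are `ba`; s3 means the last 3 symbols are `bab`; s4 means the last 4 symbols are `babc`. Accept only at s4, where the string currently ends in `babc`.
5 states suffice.
        a   b   c  
>  s0   s0  s1  s0 
   s1   s2  s1  s0 
   s2   s0  s3  s0 
   s3   s2  s1  s4 
 * s4   s0  s1  s0 
(> = start, * = accepting)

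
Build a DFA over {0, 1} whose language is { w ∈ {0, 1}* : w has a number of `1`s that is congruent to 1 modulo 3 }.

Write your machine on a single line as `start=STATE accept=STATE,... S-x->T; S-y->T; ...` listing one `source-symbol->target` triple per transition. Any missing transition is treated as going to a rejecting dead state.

start=S0; accept=S1; S0-0->S0; S0-1->S1; S1-0->S1; S1-1->S2; S2-0->S2; S2-1->S0

The only thing that matters is how many `1`s have appeared, reduced mod 3. Use one state per residue: S0 for 0, …, S2 for 2. Reading `1` moves to the next residue; anything else stays put. S1 is accepting.
With 3 states:
        0   1  
>  S0   S0  S1 
 * S1   S1  S2 
   S2   S2  S0 
(> = start, * = accepting)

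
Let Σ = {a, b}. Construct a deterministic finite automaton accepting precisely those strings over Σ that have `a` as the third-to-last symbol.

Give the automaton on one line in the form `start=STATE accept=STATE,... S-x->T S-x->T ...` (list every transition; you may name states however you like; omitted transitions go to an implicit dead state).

A DFA must remember the last 3 symbols (since which symbol is third-to-last isn't known until the input ends). Use one state per possible window of the last ≤3 symbols; accept from those whose window starts with `a`.
With 15 states:
          a    b  
>  s0     s1   s2 
   s1     s3   s4 
   s2     s5   s6 
   s3     s7   s8 
   s4     s9  s10 
   s5    s11  s12 
   s6    s13  s14 
 * s7     s7   s8 
 * s8     s9  s10 
 * s9    s11  s12 
 * s10   s13  s14 
   s11    s7   s8 
   s12    s9  s10 
   s13   s11  s12 
   s14   s13  s14 
(> = start, * = accepting)

start=s0 accept=s7,s8,s9,s10 s0-a->s1 s0-b->s2 s1-a->s3 s1-b->s4 s2-a->s5 s2-b->s6 s3-a->s7 s3-b->s8 s4-a->s9 s4-b->s10 s5-a->s11 s5-b->s12 s6-a->s13 s6-b->s14 s7-a->s7 s7-b->s8 s8-a->s9 s8-b->s10 s9-a->s11 s9-b->s12 s10-a->s13 s10-b->s14 s11-a->s7 s11-b->s8 s12-a->s9 s12-b->s10 s13-a->s11 s13-b->s12 s14-a->s13 s14-b->s14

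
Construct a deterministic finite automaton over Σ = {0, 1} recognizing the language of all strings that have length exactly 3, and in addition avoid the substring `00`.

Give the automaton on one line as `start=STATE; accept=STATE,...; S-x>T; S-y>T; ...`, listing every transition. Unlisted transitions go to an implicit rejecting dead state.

Handle the two conditions separately and then intersect. One (5 states) tracks the input length, saturating at 4; the other (3 states) tracks partial matches of the forbidden pattern `00`. Each combined state is a pair, one component from each; accept when both components accept. Minimizing collapses redundant product states.
With 7 states:
       0  1 
>  A   B  C 
   B   D  E 
   C   F  E 
   D   D  D 
   E   G  G 
   F   D  G 
 * G   D  D 
(> = start, * = accepting)

start=A; accept=G; A-0>B; A-1>C; B-0>D; B-1>E; C-0>F; C-1>E; D-0>D; D-1>D; E-0>G; E-1>G; F-0>D; F-1>G; G-0>D; G-1>D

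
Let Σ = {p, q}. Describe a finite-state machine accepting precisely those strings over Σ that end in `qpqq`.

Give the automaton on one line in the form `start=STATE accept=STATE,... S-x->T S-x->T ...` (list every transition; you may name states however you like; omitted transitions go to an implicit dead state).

Remember how much of `qpqq` the current input suffix matches. State S0 means no match yet; S1 means the last symbol is `q`; S2 means the last 2 symbols are `qp`; S3 means the last 3 symbols are `qpq`; S4 means the last 4 symbols are `qpqq`. Only S4 accepts. On a mismatch, fall back to the longest proper suffix that is still a prefix of `qpqq`.
A 5-state machine:
        p   q  
>  S0   S0  S1 
   S1   S2  S1 
   S2   S0  S3 
   S3   S2  S4 
 * S4   S2  S1 
(> = start, * = accepting)

start=S0 accept=S4 S0-p->S0 S0-q->S1 S1-p->S2 S1-q->S1 S2-p->S0 S2-q->S3 S3-p->S2 S3-q->S4 S4-p->S2 S4-q->S1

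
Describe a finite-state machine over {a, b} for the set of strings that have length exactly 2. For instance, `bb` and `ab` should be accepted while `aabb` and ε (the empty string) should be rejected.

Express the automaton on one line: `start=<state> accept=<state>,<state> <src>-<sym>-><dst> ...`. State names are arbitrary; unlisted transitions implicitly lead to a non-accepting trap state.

We only need to distinguish lengths 0, 1, …, 2, and '>2'. Chain s0 → s1 → s2 → s3 on every symbol, with s3 looping. Accepting states: {s2}.
        a   b  
>  s0   s1  s1 
   s1   s2  s2 
 * s2   s3  s3 
   s3   s3  s3 
(> = start, * = accepting)

start=s0 accept=s2 s0-a->s1 s0-b->s1 s1-a->s2 s1-b->s2 s2-a->s3 s2-b->s3 s3-a->s3 s3-b->s3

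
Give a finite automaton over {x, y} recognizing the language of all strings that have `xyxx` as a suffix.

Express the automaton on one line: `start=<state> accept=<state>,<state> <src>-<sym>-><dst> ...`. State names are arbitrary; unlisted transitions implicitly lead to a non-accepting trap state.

start=s0 accept=s4 s0-x->s1 s0-y->s0 s1-x->s1 s1-y->s2 s2-x->s3 s2-y->s0 s3-x->s4 s3-y->s2 s4-x->s1 s4-y->s2

Let each state record the length of the longest suffix of the input read so far that is also a prefix of `xyxx`. s1 means the last symbol is `x`; s2 means the last 2 symbols are `xy`; s3 means the last 3 symbols are `xyx`; s4 means the last 4 symbols are `xyxx`. Accept only at s4, where the string currently ends in `xyxx`.
With 5 states:
        x   y  
>  s0   s1  s0 
   s1   s1  s2 
   s2   s3  s0 
   s3   s4  s2 
 * s4   s1  s2 
(> = start, * = accepting)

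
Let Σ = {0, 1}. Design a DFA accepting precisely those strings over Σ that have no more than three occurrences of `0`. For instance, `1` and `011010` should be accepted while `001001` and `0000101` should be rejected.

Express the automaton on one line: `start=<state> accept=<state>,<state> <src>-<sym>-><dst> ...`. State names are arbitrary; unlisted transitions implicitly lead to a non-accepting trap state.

Only the number of `0`s matters, and only up to 4. Make a chain q0 → q1 → q2 → q3 → q4 advanced by each `0` (with q4 absorbing); every other symbol self-loops. The accepting set is {q0, q1, q2, q3}.
A 5-state machine:
        0   1  
>* q0   q1  q0 
 * q1   q2  q1 
 * q2   q3  q2 
 * q3   q4  q3 
   q4   q4  q4 
(> = start, * = accepting)

start=q0 accept=q0,q1,q2,q3 q0-0->q1 q0-1->q0 q1-0->q2 q1-1->q1 q2-0->q3 q2-1->q2 q3-0->q4 q3-1->q3 q4-0->q4 q4-1->q4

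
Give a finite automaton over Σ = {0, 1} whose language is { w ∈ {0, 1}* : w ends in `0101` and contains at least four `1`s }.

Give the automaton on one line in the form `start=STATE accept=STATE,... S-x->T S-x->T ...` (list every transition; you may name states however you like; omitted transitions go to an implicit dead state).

Handle the two conditions separately and then intersect. One (5 states) tracks how much of the suffix `0101` has currently been matched; the other (6 states) tracks the count of `1`s, saturating at 5. Each combined state is a pair, one component from each; accept when both components accept. Minimizing collapses redundant product states.
A 7-state machine:
        0   1  
>  S0   S0  S1 
   S1   S1  S2 
   S2   S3  S2 
   S3   S3  S4 
   S4   S5  S2 
   S5   S3  S6 
 * S6   S5  S2 
(> = start, * = accepting)

start=S0 accept=S6 S0-0->S0 S0-1->S1 S1-0->S1 S1-1->S2 S2-0->S3 S2-1->S2 S3-0->S3 S3-1->S4 S4-0->S5 S4-1->S2 S5-0->S3 S5-1->S6 S6-0->S5 S6-1->S2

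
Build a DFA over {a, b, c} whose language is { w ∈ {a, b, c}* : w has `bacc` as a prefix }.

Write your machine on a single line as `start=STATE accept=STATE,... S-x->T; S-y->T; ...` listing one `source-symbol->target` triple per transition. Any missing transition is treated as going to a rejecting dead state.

start=s0; accept=s4; s0-a->s5; s0-b->s1; s0-c->s5; s1-a->s2; s1-b->s5; s1-c->s5; s2-a->s5; s2-b->s5; s2-c->s3; s3-a->s5; s3-b->s5; s3-c->s4; s4-a->s4; s4-b->s4; s4-c->s4; s5-a->s5; s5-b->s5; s5-c->s5

Walk along `bacc` while the input agrees: from s0 take `b` to s1, and so on. Any deviation drops to the rejecting sink s5. Once s4 is reached the prefix is confirmed and every continuation is accepted.
A 6-state machine:
        a   b   c  
>  s0   s5  s1  s5 
   s1   s2  s5  s5 
   s2   s5  s5  s3 
   s3   s5  s5  s4 
 * s4   s4  s4  s4 
   s5   s5  s5  s5 
(> = start, * = accepting)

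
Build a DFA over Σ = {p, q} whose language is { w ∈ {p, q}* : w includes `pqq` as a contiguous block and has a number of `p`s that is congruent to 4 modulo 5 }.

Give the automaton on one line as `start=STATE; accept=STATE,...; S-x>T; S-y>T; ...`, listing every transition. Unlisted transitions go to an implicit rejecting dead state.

Handle the two conditions separately and then intersect. One (4 states) tracks whether and how much of `pqq` has been seen; the other (5 states) tracks the count of `p`s modulo 5. Each combined state is a pair, one component from each; accept when both components accept.
With 16 states:
       p  q 
>  A   B  A 
   B   C  D 
   C   E  F 
   D   C  G 
   E   H  I 
   F   E  J 
   G   J  G 
   H   K  L 
   I   H  M 
   J   M  J 
   K   B  N 
   L   K  O 
   M   O  M 
   N   B  P 
 * O   P  O 
   P   G  P 
(> = start, * = accepting)

start=A; accept=O; A-p>B; A-q>A; B-p>C; B-q>D; C-p>E; C-q>F; D-p>C; D-q>G; E-p>H; E-q>I; F-p>E; F-q>J; G-p>J; G-q>G; H-p>K; H-q>L; I-p>H; I-q>M; J-p>M; J-q>J; K-p>B; K-q>N; L-p>K; L-q>O; M-p>O; M-q>M; N-p>B; N-q>P; O-p>P; O-q>O; P-p>G; P-q>P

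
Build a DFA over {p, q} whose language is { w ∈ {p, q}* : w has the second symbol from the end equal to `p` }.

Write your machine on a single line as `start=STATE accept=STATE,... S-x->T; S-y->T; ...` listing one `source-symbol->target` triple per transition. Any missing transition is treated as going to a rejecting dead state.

Because acceptance depends on a position counted from the end, the machine has to buffer the most recent 2 symbols. Make each state the string of the last up-to-2 symbols read; on input `x` shift the window left and append `x`. Accept when the buffered window has length 2 and begins with `p`.
A 7-state machine:
        p   q  
>  s0   s1  s2 
   s1   s3  s4 
   s2   s5  s6 
 * s3   s3  s4 
 * s4   s5  s6 
   s5   s3  s4 
   s6   s5  s6 
(> = start, * = accepting)

start=s0; accept=s3,s4; s0-p->s1; s0-q->s2; s1-p->s3; s1-q->s4; s2-p->s5; s2-q->s6; s3-p->s3; s3-q->s4; s4-p->s5; s4-q->s6; s5-p->s3; s5-q->s4; s6-p->s5; s6-q->s6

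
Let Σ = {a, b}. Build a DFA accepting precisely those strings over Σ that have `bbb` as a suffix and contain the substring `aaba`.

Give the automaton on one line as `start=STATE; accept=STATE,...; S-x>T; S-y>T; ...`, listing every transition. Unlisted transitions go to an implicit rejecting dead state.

Run two small machines in parallel and take their product. The first has 4 states tracking how much of the suffix `bbb` has currently been matched; the second has 5 states tracking whether and how much of `aaba` has been seen. A product state is a pair (one from each), accepting exactly when both do. Equivalent product states are then merged.
        a   b  
>  q0   q1  q0 
   q1   q2  q0 
   q2   q2  q3 
   q3   q4  q0 
   q4   q4  q5 
   q5   q4  q6 
   q6   q4  q7 
 * q7   q4  q7 
(> = start, * = accepting)

start=q0; accept=q7; q0-a>q1; q0-b>q0; q1-a>q2; q1-b>q0; q2-a>q2; q2-b>q3; q3-a>q4; q3-b>q0; q4-a>q4; q4-b>q5; q5-a>q4; q5-b>q6; q6-a>q4; q6-b>q7; q7-a>q4; q7-b>q7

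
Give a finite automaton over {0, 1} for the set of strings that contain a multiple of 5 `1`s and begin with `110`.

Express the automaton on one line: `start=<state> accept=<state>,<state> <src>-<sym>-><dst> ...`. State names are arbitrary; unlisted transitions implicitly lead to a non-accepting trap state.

Handle the two conditions separately and then intersect. One (5 states) tracks the count of `1`s modulo 5; the other (5 states) tracks whether the input so far still matches the prefix `110`. Each combined state is a pair, one component from each; accept when both components accept. Minimizing collapses redundant product states.
With 9 states:
        0   1  
>  q0   q1  q2 
   q1   q1  q1 
   q2   q1  q3 
   q3   q4  q1 
   q4   q4  q5 
   q5   q5  q6 
   q6   q6  q7 
 * q7   q7  q8 
   q8   q8  q4 
(> = start, * = accepting)

start=q0 accept=q7 q0-0->q1 q0-1->q2 q1-0->q1 q1-1->q1 q2-0->q1 q2-1->q3 q3-0->q4 q3-1->q1 q4-0->q4 q4-1->q5 q5-0->q5 q5-1->q6 q6-0->q6 q6-1->q7 q7-0->q7 q7-1->q8 q8-0->q8 q8-1->q4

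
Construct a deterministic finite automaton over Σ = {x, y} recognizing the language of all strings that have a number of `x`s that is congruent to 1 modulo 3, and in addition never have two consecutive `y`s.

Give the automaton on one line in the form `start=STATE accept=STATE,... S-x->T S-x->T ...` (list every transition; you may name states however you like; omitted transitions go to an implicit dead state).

start=q0 accept=q1,q4 q0-x->q1 q0-y->q2 q1-x->q3 q1-y->q4 q2-x->q1 q2-y->q5 q3-x->q0 q3-y->q6 q4-x->q3 q4-y->q5 q5-x->q5 q5-y->q5 q6-x->q0 q6-y->q5

Build one automaton per condition and run them in lockstep. One (3 states) tracks the count of `x`s modulo 3; the other (3 states) tracks partial matches of the forbidden pattern `yy`. Each combined state is a pair, one component from each; accept when both components accept. Equivalent product states are then merged.
        x   y  
>  q0   q1  q2 
 * q1   q3  q4 
   q2   q1  q5 
   q3   q0  q6 
 * q4   q3  q5 
   q5   q5  q5 
   q6   q0  q5 
(> = start, * = accepting)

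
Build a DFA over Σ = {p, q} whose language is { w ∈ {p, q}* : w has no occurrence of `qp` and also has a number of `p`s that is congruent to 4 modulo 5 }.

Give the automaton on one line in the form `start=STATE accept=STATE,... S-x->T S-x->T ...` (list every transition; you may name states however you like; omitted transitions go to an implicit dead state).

Handle the two conditions separately and then intersect. One (3 states) tracks partial matches of the forbidden pattern `qp`; the other (5 states) tracks the count of `p`s modulo 5. Each combined state is a pair, one component from each; accept when both components accept. Minimizing collapses redundant product states.
A 7-state machine:
       p  q 
>  A   B  C 
   B   D  C 
   C   C  C 
   D   E  C 
   E   F  C 
 * F   A  G 
 * G   C  G 
(> = start, * = accepting)

start=A accept=F,G A-p->B A-q->C B-p->D B-q->C C-p->C C-q->C D-p->E D-q->C E-p->F E-q->C F-p->A F-q->G G-p->C G-q->G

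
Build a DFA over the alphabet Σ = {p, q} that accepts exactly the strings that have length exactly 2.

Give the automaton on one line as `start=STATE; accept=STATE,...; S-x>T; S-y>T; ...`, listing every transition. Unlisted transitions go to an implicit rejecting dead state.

We only need to distinguish lengths 0, 1, …, 2, and '>2'. Chain S0 → S1 → S2 → S3 on every symbol, with S3 looping. Accepting states: {S2}.
        p   q  
>  S0   S1  S1 
   S1   S2  S2 
 * S2   S3  S3 
   S3   S3  S3 
(> = start, * = accepting)

start=S0; accept=S2; S0-p>S1; S0-q>S1; S1-p>S2; S1-q>S2; S2-p>S3; S2-q>S3; S3-p>S3; S3-q>S3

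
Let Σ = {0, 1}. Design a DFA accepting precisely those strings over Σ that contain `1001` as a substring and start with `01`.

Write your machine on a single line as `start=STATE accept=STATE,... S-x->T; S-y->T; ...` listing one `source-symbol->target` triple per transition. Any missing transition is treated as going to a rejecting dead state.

Run two small machines in parallel and take their product. The first has 5 states tracking whether and how much of `1001` has been seen; the second has 4 states tracking whether the input so far still matches the prefix `01`. A product state is a pair (one from each), accepting exactly when both do. Equivalent product states are then merged.
With 8 states:
        0   1  
>  q0   q1  q2 
   q1   q2  q3 
   q2   q2  q2 
   q3   q4  q3 
   q4   q5  q3 
   q5   q6  q7 
   q6   q6  q3 
 * q7   q7  q7 
(> = start, * = accepting)

start=q0; accept=q7; q0-0->q1; q0-1->q2; q1-0->q2; q1-1->q3; q2-0->q2; q2-1->q2; q3-0->q4; q3-1->q3; q4-0->q5; q4-1->q3; q5-0->q6; q5-1->q7; q6-0->q6; q6-1->q3; q7-0->q7; q7-1->q7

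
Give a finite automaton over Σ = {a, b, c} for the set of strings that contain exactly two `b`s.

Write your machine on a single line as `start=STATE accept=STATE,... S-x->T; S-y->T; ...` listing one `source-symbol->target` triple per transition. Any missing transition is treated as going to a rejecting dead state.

start=S0; accept=S2; S0-a->S0; S0-b->S1; S0-c->S0; S1-a->S1; S1-b->S2; S1-c->S1; S2-a->S2; S2-b->S3; S2-c->S2; S3-a->S3; S3-b->S3; S3-c->S3

Only the number of `b`s matters, and only up to 3. Make a chain S0 → S1 → S2 → S3 advanced by each `b` (with S3 absorbing); every other symbol self-loops. The accepting set is {S2}.
A 4-state machine:
        a   b   c  
>  S0   S0  S1  S0 
   S1   S1  S2  S1 
 * S2   S2  S3  S2 
   S3   S3  S3  S3 
(> = start, * = accepting)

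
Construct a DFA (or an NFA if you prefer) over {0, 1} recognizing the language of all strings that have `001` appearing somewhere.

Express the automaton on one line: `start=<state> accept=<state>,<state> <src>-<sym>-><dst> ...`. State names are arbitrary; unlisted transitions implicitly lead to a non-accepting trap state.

start=A accept=D A-0->B A-1->A B-0->C B-1->A C-0->C C-1->D D-0->D D-1->D

Track how much of `001` has been matched so far: state A is no progress, D is the absorbing accept state reached once `001` has occurred. Intermediate states record partial matches; on a mismatch, fall back to the longest reusable overlap.
A 4-state machine:
       0  1 
>  A   B  A 
   B   C  A 
   C   C  D 
 * D   D  D 
(> = start, * = accepting)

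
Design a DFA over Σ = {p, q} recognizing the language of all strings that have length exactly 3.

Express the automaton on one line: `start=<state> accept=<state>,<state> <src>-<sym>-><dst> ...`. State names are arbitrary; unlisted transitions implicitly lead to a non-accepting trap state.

start=s0 accept=s3 s0-p->s1 s0-q->s1 s1-p->s2 s1-q->s2 s2-p->s3 s2-q->s3 s3-p->s4 s3-q->s4 s4-p->s4 s4-q->s4

Count input length up to 4: every symbol moves from s0 toward s4, which means 'more than 3' and absorbs. Accept from {s3}.
With 5 states:
        p   q  
>  s0   s1  s1 
   s1   s2  s2 
   s2   s3  s3 
 * s3   s4  s4 
   s4   s4  s4 
(> = start, * = accepting)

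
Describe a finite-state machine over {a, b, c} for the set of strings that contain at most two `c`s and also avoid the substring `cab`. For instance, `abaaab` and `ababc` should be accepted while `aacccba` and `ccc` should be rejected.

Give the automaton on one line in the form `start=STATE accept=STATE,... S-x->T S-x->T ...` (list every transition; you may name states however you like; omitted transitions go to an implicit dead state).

start=q0 accept=q0,q1,q2,q3,q4,q6,q7 q0-a->q0 q0-b->q0 q0-c->q1 q1-a->q2 q1-b->q3 q1-c->q4 q2-a->q3 q2-b->q5 q2-c->q4 q3-a->q3 q3-b->q3 q3-c->q4 q4-a->q6 q4-b->q7 q4-c->q5 q5-a->q5 q5-b->q5 q5-c->q5 q6-a->q7 q6-b->q5 q6-c->q5 q7-a->q7 q7-b->q7 q7-c->q5

Handle the two conditions separately and then intersect. One (4 states) tracks the count of `c`s, saturating at 3; the other (4 states) tracks partial matches of the forbidden pattern `cab`. Each combined state is a pair, one component from each; accept when both components accept. After merging equivalent states the machine shrinks.
An 8-state machine:
        a   b   c  
>* q0   q0  q0  q1 
 * q1   q2  q3  q4 
 * q2   q3  q5  q4 
 * q3   q3  q3  q4 
 * q4   q6  q7  q5 
   q5   q5  q5  q5 
 * q6   q7  q5  q5 
 * q7   q7  q7  q5 
(> = start, * = accepting)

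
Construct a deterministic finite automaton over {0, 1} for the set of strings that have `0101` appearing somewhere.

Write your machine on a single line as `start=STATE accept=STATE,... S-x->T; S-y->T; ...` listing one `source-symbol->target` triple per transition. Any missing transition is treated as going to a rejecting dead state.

start=q0; accept=q4; q0-0->q1; q0-1->q0; q1-0->q1; q1-1->q2; q2-0->q3; q2-1->q0; q3-0->q1; q3-1->q4; q4-0->q4; q4-1->q4

Track how much of `0101` has been matched so far: state q0 is no progress, q4 is the absorbing accept state reached once `0101` has occurred. Intermediate states record partial matches; on a mismatch, fall back to the longest reusable overlap.
With 5 states:
        0   1  
>  q0   q1  q0 
   q1   q1  q2 
   q2   q3  q0 
   q3   q1  q4 
 * q4   q4  q4 
(> = start, * = accepting)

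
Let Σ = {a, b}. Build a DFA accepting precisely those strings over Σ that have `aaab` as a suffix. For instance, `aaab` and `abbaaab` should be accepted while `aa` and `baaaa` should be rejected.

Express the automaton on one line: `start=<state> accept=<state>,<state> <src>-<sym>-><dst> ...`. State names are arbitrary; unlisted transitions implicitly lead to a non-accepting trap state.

Remember how much of `aaab` the current input suffix matches. State q0 means no match yet; q1 means the last symbol is `a`; q2 means the last 2 symbols are `aa`; q3 means the last 3 symbols are `aaa`; q4 means the last 4 symbols are `aaab`. Only q4 accepts. On a mismatch, fall back to the longest proper suffix that is still a prefix of `aaab`.
5 states suffice.
        a   b  
>  q0   q1  q0 
   q1   q2  q0 
   q2   q3  q0 
   q3   q3  q4 
 * q4   q1  q0 
(> = start, * = accepting)

start=q0 accept=q4 q0-a->q1 q0-b->q0 q1-a->q2 q1-b->q0 q2-a->q3 q2-b->q0 q3-a->q3 q3-b->q4 q4-a->q1 q4-b->q0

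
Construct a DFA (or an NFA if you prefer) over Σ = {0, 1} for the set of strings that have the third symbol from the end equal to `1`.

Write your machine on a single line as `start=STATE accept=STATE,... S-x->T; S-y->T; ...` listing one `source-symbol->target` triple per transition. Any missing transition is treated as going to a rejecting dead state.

start=q0; accept=q11,q12,q13,q14; q0-0->q1; q0-1->q2; q1-0->q3; q1-1->q4; q2-0->q5; q2-1->q6; q3-0->q7; q3-1->q8; q4-0->q9; q4-1->q10; q5-0->q11; q5-1->q12; q6-0->q13; q6-1->q14; q7-0->q7; q7-1->q8; q8-0->q9; q8-1->q10; q9-0->q11; q9-1->q12; q10-0->q13; q10-1->q14; q11-0->q7; q11-1->q8; q12-0->q9; q12-1->q10; q13-0->q11; q13-1->q12; q14-0->q13; q14-1->q14

A DFA must remember the last 3 symbols (since which symbol is third-to-last isn't known until the input ends). Use one state per possible window of the last ≤3 symbols; accept from those whose window starts with `1`.
A 15-state machine:
          0    1  
>  q0     q1   q2 
   q1     q3   q4 
   q2     q5   q6 
   q3     q7   q8 
   q4     q9  q10 
   q5    q11  q12 
   q6    q13  q14 
   q7     q7   q8 
   q8     q9  q10 
   q9    q11  q12 
   q10   q13  q14 
 * q11    q7   q8 
 * q12    q9  q10 
 * q13   q11  q12 
 * q14   q13  q14 
(> = start, * = accepting)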